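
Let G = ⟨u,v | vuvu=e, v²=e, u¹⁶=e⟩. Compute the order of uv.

Compute successive powers until reaching e:
  (uv)¹ = uv, (uv)² = e.
The smallest positive k with (uv)ᵏ = e is 2.

Answer: 2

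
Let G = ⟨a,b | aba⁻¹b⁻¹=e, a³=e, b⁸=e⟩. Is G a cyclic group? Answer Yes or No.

|G| = 24. The element ab has order 24 (its powers give 24 distinct elements), so ⟨ab⟩ = G and G is cyclic.

Answer: Yes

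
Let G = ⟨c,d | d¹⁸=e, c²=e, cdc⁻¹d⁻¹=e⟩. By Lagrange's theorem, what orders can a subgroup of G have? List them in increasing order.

|G| = 36 = 2² · 3². By Lagrange's theorem the order of any subgroup divides 36; the divisors of 36 are 1, 2, 3, 4, 6, 9, 12, 18, 36.

Answer: 1, 2, 3, 4, 6, 9, 12, 18, 36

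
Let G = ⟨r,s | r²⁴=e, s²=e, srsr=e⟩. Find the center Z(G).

An element z ∈ Z(G) iff z commutes with every generator.
For example r¹² is central: (r¹²)·r = r¹³ = r·(r¹²); (r¹²)·s = r¹²s = s·(r¹²).
Whereas r ∉ Z(G) since r·s = rs ≠ r²³s = s·r.
Checking each of the 48 elements this way gives Z(G) = {e, r¹²}, of order 2.

Answer: {e, r¹²}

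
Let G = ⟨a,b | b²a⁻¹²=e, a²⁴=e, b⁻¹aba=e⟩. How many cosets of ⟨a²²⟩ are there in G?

First find ord(a²²) by computing successive powers:
  (a²²)¹ = a²², (a²²)² = a²⁰, (a²²)³ = a¹⁸, (a²²)⁴ = a¹⁶, (a²²)⁵ = a¹⁴, (a²²)⁶ = a¹², (a²²)⁷ = a¹⁰, (a²²)⁸ = a⁸, (a²²)⁹ = a⁶, (a²²)¹⁰ = a⁴, (a²²)¹¹ = a², (a²²)¹² = e.
So |⟨a²²⟩| = ord(a²²) = 12. With |G| = 48, by Lagrange [G : ⟨a²²⟩] = 48/12 = 4.

Answer: 4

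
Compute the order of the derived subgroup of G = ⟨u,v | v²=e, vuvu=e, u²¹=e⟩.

G' = [G, G] is generated by all commutators. The generator-pair commutators are: [u, v] = u².
The subgroup they normally generate is {e, u, u², u³, u⁴, u⁵, u⁶, u⁷, u⁸, u⁹, u¹⁰, u¹¹, u¹², u¹³, u¹⁴, u¹⁵, u¹⁶, u¹⁷, u¹⁸, u¹⁹, u²⁰}, of order 21.
Check: |G/G'| = 42/21 = 2 is the order of the abelianisation.

Answer: 21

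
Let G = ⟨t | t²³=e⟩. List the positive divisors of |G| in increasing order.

|G| = 23 = 23. By Lagrange's theorem the order of any subgroup divides 23; the divisors of 23 are 1, 23.

Answer: 1, 23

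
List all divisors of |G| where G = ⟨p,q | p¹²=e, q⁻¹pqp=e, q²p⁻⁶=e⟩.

|G| = 24 = 2³ · 3. By Lagrange's theorem the order of any subgroup divides 24; the divisors of 24 are 1, 2, 3, 4, 6, 8, 12, 24.

Answer: 1, 2, 3, 4, 6, 8, 12, 24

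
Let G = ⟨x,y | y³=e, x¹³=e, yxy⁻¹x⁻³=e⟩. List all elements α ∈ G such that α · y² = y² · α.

⟨y²⟩ ⊆ C_G(y²) since powers of y² commute with y²; so |C_G(y²)| ≥ |⟨y²⟩| = 3.
By orbit–stabilizer, |C_G(y²)| = |G| / |conj. class of y²| = 39 / 13 = 3.
The 3 elements commuting with y² are {e, y, y²}.

Answer: {e, y, y²}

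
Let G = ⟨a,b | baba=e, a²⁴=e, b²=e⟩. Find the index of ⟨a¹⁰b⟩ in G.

First find ord(a¹⁰b) by computing successive powers:
  (a¹⁰b)¹ = a¹⁰b, (a¹⁰b)² = e.
So |⟨a¹⁰b⟩| = ord(a¹⁰b) = 2. With |G| = 48, by Lagrange [G : ⟨a¹⁰b⟩] = 48/2 = 24.

Answer: 24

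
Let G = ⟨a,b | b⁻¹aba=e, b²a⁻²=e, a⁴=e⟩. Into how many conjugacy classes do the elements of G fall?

The conjugacy classes (representative and size) are:
  [e] (size 1), [a³] (size 2), [a²] (size 1), [b⁻¹] (size 2), [ab⁻¹] (size 2).
Class equation: 1 + 2 + 1 + 2 + 2 = 8 = |G|. So G has 5 conjugacy classes.

Answer: 5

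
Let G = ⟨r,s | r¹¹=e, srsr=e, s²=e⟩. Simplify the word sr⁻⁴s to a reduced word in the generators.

Multiply left to right, reducing at each step:
  s · r⁻⁴ = r⁴s
  (r⁴s) · s = r⁴

Answer: r⁴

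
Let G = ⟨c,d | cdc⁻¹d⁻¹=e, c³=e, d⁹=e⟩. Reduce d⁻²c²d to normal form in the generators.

Multiply left to right, reducing at each step:
  (d⁷) · c² = c²d⁷
  (c²d⁷) · d = c²d⁸

Answer: c²d⁸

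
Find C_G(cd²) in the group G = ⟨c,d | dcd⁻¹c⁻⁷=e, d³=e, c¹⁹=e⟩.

⟨cd²⟩ ⊆ C_G(cd²) since powers of cd² commute with cd²; so |C_G(cd²)| ≥ |⟨cd²⟩| = 3.
By orbit–stabilizer, |C_G(cd²)| = |G| / |conj. class of cd²| = 57 / 19 = 3.
The 3 elements commuting with cd² are {e, cd², c¹²d}.

Answer: {e, cd², c¹²d}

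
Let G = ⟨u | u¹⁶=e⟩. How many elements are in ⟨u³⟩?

|⟨u³⟩| equals the order of u³. Compute successive powers until reaching e:
  (u³)¹ = u³, (u³)² = u⁶, (u³)³ = u⁹, (u³)⁴ = u¹², (u³)⁵ = u¹⁵, (u³)⁶ = u², (u³)⁷ = u⁵, (u³)⁸ = u⁸, (u³)⁹ = u¹¹, (u³)¹⁰ = u¹⁴, (u³)¹¹ = u, (u³)¹² = u⁴, (u³)¹³ = u⁷, (u³)¹⁴ = u¹⁰, (u³)¹⁵ = u¹³, (u³)¹⁶ = e.
The smallest positive k with (u³)ᵏ = e is 16, so |⟨u³⟩| = 16.

Answer: 16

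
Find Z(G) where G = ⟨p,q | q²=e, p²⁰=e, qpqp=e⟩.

An element z ∈ Z(G) iff z commutes with every generator.
For example p¹⁰ is central: (p¹⁰)·p = p¹¹ = p·(p¹⁰); (p¹⁰)·q = p¹⁰q = q·(p¹⁰).
Whereas p ∉ Z(G) since p·q = pq ≠ p¹⁹q = q·p.
Checking each of the 40 elements this way gives Z(G) = {e, p¹⁰}, of order 2.

Answer: {e, p¹⁰}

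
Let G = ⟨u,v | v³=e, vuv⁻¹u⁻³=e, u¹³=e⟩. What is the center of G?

An element z ∈ Z(G) iff z commutes with every generator.
For example e is central: e·u = u = u·e; e·v = v = v·e.
Whereas u ∉ Z(G) since u·v = uv ≠ u³v = v·u.
Checking each of the 39 elements this way gives Z(G) = {e}, of order 1.

Answer: {e}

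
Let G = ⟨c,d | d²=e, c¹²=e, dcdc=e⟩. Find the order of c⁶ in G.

Compute successive powers until reaching e:
  (c⁶)¹ = c⁶, (c⁶)² = e.
The smallest positive k with (c⁶)ᵏ = e is 2.

Answer: 2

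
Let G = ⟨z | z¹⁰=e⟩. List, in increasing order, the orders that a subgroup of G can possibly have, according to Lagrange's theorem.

|G| = 10 = 2 · 5. By Lagrange's theorem the order of any subgroup divides 10; the divisors of 10 are 1, 2, 5, 10.

Answer: 1, 2, 5, 10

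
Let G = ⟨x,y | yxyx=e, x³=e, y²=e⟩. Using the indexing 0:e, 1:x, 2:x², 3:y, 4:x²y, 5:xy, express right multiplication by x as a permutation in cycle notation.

(0 1 2)(3 4 5)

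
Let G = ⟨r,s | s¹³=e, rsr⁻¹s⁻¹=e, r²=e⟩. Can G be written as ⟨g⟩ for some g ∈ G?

|G| = 26. The element rs has order 26 (its powers give 26 distinct elements), so ⟨rs⟩ = G and G is cyclic.

Answer: Yes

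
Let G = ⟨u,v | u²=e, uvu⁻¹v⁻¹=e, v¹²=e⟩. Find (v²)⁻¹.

The order of (v²) is 6 (smallest k with (v²)ᵏ = e), so (v²)⁻¹ = (v²)⁵ = v¹⁰.
Check: (v²) · (v¹⁰) → (v²) · v¹⁰ = e, giving e as required.

Answer: v¹⁰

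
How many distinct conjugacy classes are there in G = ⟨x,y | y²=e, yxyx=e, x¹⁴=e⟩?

The conjugacy classes (representative and size) are:
  [e] (size 1), [x¹³] (size 2), [x²] (size 2), [x³] (size 2), [x¹⁰] (size 2), [x⁵] (size 2), [x⁸] (size 2), [x⁷] (size 1), [x⁶y] (size 7), [x⁹y] (size 7).
Class equation: 1 + 2 + 2 + 2 + 2 + 2 + 2 + 1 + 7 + 7 = 28 = |G|. So G has 10 conjugacy classes.

Answer: 10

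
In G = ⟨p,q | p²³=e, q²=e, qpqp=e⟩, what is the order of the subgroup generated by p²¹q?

|⟨p²¹q⟩| equals the order of p²¹q. Compute successive powers until reaching e:
  (p²¹q)¹ = p²¹q, (p²¹q)² = e.
The smallest positive k with (p²¹q)ᵏ = e is 2, so |⟨p²¹q⟩| = 2.

Answer: 2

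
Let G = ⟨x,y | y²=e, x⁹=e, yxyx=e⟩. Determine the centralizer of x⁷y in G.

⟨x⁷y⟩ ⊆ C_G(x⁷y) since powers of x⁷y commute with x⁷y; so |C_G(x⁷y)| ≥ |⟨x⁷y⟩| = 2.
By orbit–stabilizer, |C_G(x⁷y)| = |G| / |conj. class of x⁷y| = 18 / 9 = 2.
The 2 elements commuting with x⁷y are {e, x⁷y}.

Answer: {e, x⁷y}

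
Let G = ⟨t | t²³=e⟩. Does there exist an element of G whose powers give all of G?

|G| = 23. The element t has order 23 (its powers give 23 distinct elements), so ⟨t⟩ = G and G is cyclic.

Answer: Yes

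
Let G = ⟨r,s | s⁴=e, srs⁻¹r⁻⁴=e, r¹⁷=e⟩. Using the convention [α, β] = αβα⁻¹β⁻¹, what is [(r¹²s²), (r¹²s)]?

[(r¹²s²), (r¹²s)] = (r¹²s²)·(r¹²s)·(r¹²s²)⁻¹·(r¹²s)⁻¹.
  (r¹²s²) · (r¹²s) = s³
  (s³) · (r¹²s²) = r³s
  (r³s) · (r¹⁴s³) = r⁸

Answer: r⁸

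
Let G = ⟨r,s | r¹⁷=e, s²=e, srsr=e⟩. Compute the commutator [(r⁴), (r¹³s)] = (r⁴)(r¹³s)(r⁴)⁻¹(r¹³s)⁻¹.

[(r⁴), (r¹³s)] = (r⁴)·(r¹³s)·(r⁴)⁻¹·(r¹³s)⁻¹.
  (r⁴) · (r¹³s) = s
  s · (r¹³) = r⁴s
  (r⁴s) · (r¹³s) = r⁸

Answer: r⁸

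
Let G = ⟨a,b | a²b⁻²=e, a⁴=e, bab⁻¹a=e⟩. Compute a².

Compute successive powers of a, reducing at each step:
  a²: a · a = a²

Answer: a²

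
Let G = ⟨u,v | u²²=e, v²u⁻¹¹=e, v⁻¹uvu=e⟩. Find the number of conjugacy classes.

The conjugacy classes (representative and size) are:
  [e] (size 1), [u²¹] (size 2), [u²] (size 2), [u³] (size 2), [u¹⁸] (size 2), [u¹⁷] (size 2), [u⁶] (size 2), [u⁷] (size 2), [u⁸] (size 2), [u¹³] (size 2), [u¹²] (size 2), [u¹¹] (size 1), [u¹⁰v] (size 11), [u⁷v] (size 11).
Class equation: 1 + 2 + 2 + 2 + 2 + 2 + 2 + 2 + 2 + 2 + 2 + 1 + 11 + 11 = 44 = |G|. So G has 14 conjugacy classes.

Answer: 14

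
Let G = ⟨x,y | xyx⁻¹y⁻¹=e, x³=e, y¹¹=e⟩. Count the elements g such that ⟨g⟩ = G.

G is cyclic of order 33. An element generates G iff its order is 33, and a cyclic group of order 33 has exactly φ(33) = 20 such elements.

Answer: 20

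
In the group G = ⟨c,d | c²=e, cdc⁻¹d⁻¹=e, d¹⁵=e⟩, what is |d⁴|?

Compute successive powers until reaching e:
  (d⁴)¹ = d⁴, (d⁴)² = d⁸, (d⁴)³ = d¹², (d⁴)⁴ = d, (d⁴)⁵ = d⁵, (d⁴)⁶ = d⁹, (d⁴)⁷ = d¹³, (d⁴)⁸ = d², (d⁴)⁹ = d⁶, (d⁴)¹⁰ = d¹⁰, (d⁴)¹¹ = d¹⁴, (d⁴)¹² = d³, (d⁴)¹³ = d⁷, (d⁴)¹⁴ = d¹¹, (d⁴)¹⁵ = e.
The smallest positive k with (d⁴)ᵏ = e is 15.

Answer: 15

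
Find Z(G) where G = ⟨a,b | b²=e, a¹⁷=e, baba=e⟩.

An element z ∈ Z(G) iff z commutes with every generator.
For example e is central: e·a = a = a·e; e·b = b = b·e.
Whereas a ∉ Z(G) since a·b = ab ≠ a¹⁶b = b·a.
Checking each of the 34 elements this way gives Z(G) = {e}, of order 1.

Answer: {e}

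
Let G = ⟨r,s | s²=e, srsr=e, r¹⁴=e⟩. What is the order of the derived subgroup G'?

G' = [G, G] is generated by all commutators. The generator-pair commutators are: [r, s] = r².
The subgroup they normally generate is {e, r², r⁴, r⁶, r⁸, r¹⁰, r¹²}, of order 7.
Check: |G/G'| = 28/7 = 4 is the order of the abelianisation.

Answer: 7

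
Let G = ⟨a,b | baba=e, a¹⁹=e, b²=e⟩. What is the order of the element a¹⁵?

Compute successive powers until reaching e:
  (a¹⁵)¹ = a¹⁵, (a¹⁵)² = a¹¹, (a¹⁵)³ = a⁷, (a¹⁵)⁴ = a³, (a¹⁵)⁵ = a¹⁸, (a¹⁵)⁶ = a¹⁴, (a¹⁵)⁷ = a¹⁰, (a¹⁵)⁸ = a⁶, (a¹⁵)⁹ = a², (a¹⁵)¹⁰ = a¹⁷, (a¹⁵)¹¹ = a¹³, (a¹⁵)¹² = a⁹, (a¹⁵)¹³ = a⁵, (a¹⁵)¹⁴ = a, (a¹⁵)¹⁵ = a¹⁶, (a¹⁵)¹⁶ = a¹², (a¹⁵)¹⁷ = a⁸, (a¹⁵)¹⁸ = a⁴, (a¹⁵)¹⁹ = e.
The smallest positive k with (a¹⁵)ᵏ = e is 19.

Answer: 19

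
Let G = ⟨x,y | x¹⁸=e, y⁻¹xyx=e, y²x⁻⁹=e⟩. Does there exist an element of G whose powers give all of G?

Every cyclic group is abelian. But x·y = xy while y·x = x⁸y⁻¹, so x·y ≠ y·x and G is not abelian. Hence G is not cyclic.

Answer: No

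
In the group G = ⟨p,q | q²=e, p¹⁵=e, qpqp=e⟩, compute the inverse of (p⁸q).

The order of (p⁸q) is 2 (smallest k with (p⁸q)ᵏ = e), so (p⁸q)⁻¹ = (p⁸q)¹ = p⁸q.
Check: (p⁸q) · (p⁸q) → (p⁸q) · p⁸ = q;   q · q = e, giving e as required.

Answer: p⁸q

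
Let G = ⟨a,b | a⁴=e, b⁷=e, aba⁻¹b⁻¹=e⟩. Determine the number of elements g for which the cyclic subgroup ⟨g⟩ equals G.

G is cyclic of order 28. An element generates G iff its order is 28, and a cyclic group of order 28 has exactly φ(28) = 12 such elements.

Answer: 12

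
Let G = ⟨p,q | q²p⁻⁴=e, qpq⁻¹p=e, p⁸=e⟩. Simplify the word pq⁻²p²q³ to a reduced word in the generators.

Multiply left to right, reducing at each step:
  p · q⁻² = p⁵
  (p⁵) · p² = p⁷
  (p⁷) · q³ = p³q

Answer: p³q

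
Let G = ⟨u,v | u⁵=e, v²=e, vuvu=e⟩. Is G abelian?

u·v = uv but v·u = u⁴v, so u·v ≠ v·u and G is not abelian.

Answer: No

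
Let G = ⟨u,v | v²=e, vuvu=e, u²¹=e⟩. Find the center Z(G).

An element z ∈ Z(G) iff z commutes with every generator.
For example e is central: e·u = u = u·e; e·v = v = v·e.
Whereas u ∉ Z(G) since u·v = uv ≠ u²⁰v = v·u.
Checking each of the 42 elements this way gives Z(G) = {e}, of order 1.

Answer: {e}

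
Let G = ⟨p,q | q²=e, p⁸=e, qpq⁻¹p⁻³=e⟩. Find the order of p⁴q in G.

Compute successive powers until reaching e:
  (p⁴q)¹ = p⁴q, (p⁴q)² = e.
The smallest positive k with (p⁴q)ᵏ = e is 2.

Answer: 2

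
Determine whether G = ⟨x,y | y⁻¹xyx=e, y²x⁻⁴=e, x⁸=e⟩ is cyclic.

Every cyclic group is abelian. But x·y = xy while y·x = x³y⁻¹, so x·y ≠ y·x and G is not abelian. Hence G is not cyclic.

Answer: No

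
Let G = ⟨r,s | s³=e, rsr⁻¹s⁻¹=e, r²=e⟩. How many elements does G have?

Enumerate words in the generators, reducing via the relations: the distinct elements are
  {e, r, s, rs, s², rs²}.
No further products give new elements, so |G| = 6.

Answer: 6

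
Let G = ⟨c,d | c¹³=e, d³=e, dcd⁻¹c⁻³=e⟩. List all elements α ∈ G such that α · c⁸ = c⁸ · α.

⟨c⁸⟩ ⊆ C_G(c⁸) since powers of c⁸ commute with c⁸; so |C_G(c⁸)| ≥ |⟨c⁸⟩| = 13.
By orbit–stabilizer, |C_G(c⁸)| = |G| / |conj. class of c⁸| = 39 / 3 = 13.
The 13 elements commuting with c⁸ are {e, c, c², c³, c⁴, c⁵, c⁶, c⁷, c⁸, c⁹, c¹⁰, c¹¹, c¹²}.

Answer: {e, c, c², c³, c⁴, c⁵, c⁶, c⁷, c⁸, c⁹, c¹⁰, c¹¹, c¹²}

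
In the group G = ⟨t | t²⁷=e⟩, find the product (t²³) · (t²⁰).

Compute (t²³) · (t²⁰) by multiplying left to right and reducing via the relations at each step:
  (t²³) · t²⁰ = t¹⁶

Answer: t¹⁶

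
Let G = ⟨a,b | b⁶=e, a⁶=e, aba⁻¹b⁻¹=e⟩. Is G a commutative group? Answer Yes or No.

Each pair of generators commutes: a·b = ab = b·a. Since the generators pairwise commute, every element of G commutes with every other, so G is abelian.

Answer: Yes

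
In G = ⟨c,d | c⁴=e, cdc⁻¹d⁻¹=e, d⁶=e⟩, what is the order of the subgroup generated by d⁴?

|⟨d⁴⟩| equals the order of d⁴. Compute successive powers until reaching e:
  (d⁴)¹ = d⁴, (d⁴)² = d², (d⁴)³ = e.
The smallest positive k with (d⁴)ᵏ = e is 3, so |⟨d⁴⟩| = 3.

Answer: 3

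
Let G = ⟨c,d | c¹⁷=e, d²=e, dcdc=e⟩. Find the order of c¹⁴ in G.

Compute successive powers until reaching e:
  (c¹⁴)¹ = c¹⁴, (c¹⁴)² = c¹¹, (c¹⁴)³ = c⁸, (c¹⁴)⁴ = c⁵, (c¹⁴)⁵ = c², (c¹⁴)⁶ = c¹⁶, (c¹⁴)⁷ = c¹³, (c¹⁴)⁸ = c¹⁰, (c¹⁴)⁹ = c⁷, (c¹⁴)¹⁰ = c⁴, (c¹⁴)¹¹ = c, (c¹⁴)¹² = c¹⁵, (c¹⁴)¹³ = c¹², (c¹⁴)¹⁴ = c⁹, (c¹⁴)¹⁵ = c⁶, (c¹⁴)¹⁶ = c³, (c¹⁴)¹⁷ = e.
The smallest positive k with (c¹⁴)ᵏ = e is 17.

Answer: 17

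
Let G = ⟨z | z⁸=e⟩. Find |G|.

G is generated by a single element, so G is cyclic. The relator gives z⁸ = e and no smaller power is forced to be e, so the 8 powers {e, z, z², z³, z⁴, z⁵, z⁶, z⁷} are distinct. Hence |G| = 8.

Answer: 8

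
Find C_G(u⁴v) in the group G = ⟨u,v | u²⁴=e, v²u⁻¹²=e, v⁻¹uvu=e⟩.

⟨u⁴v⟩ ⊆ C_G(u⁴v) since powers of u⁴v commute with u⁴v; so |C_G(u⁴v)| ≥ |⟨u⁴v⟩| = 4.
By orbit–stabilizer, |C_G(u⁴v)| = |G| / |conj. class of u⁴v| = 48 / 12 = 4.
The 4 elements commuting with u⁴v are {e, u¹², u⁴v, u⁴v⁻¹}.

Answer: {e, u¹², u⁴v, u⁴v⁻¹}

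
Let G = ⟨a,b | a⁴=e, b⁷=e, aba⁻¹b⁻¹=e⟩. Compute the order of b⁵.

Compute successive powers until reaching e:
  (b⁵)¹ = b⁵, (b⁵)² = b³, (b⁵)³ = b, (b⁵)⁴ = b⁶, (b⁵)⁵ = b⁴, (b⁵)⁶ = b², (b⁵)⁷ = e.
The smallest positive k with (b⁵)ᵏ = e is 7.

Answer: 7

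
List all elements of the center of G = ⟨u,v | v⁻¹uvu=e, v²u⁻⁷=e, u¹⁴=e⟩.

An element z ∈ Z(G) iff z commutes with every generator.
For example u⁷ is central: (u⁷)·u = u⁸ = u·(u⁷); (u⁷)·v = v⁻¹ = v·(u⁷).
Whereas u ∉ Z(G) since u·v = uv ≠ u⁶v⁻¹ = v·u.
Checking each of the 28 elements this way gives Z(G) = {e, u⁷}, of order 2.

Answer: {e, u⁷}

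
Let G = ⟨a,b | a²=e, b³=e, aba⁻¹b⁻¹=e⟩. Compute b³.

Compute successive powers of b, reducing at each step:
  b²: b · b = b²
  b³: (b²) · b = e

Answer: e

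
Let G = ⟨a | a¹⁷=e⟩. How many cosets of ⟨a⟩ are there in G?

First find ord(a) by computing successive powers:
  a¹ = a, a² = a², a³ = a³, a⁴ = a⁴, a⁵ = a⁵, a⁶ = a⁶, a⁷ = a⁷, a⁸ = a⁸, a⁹ = a⁹, a¹⁰ = a¹⁰, a¹¹ = a¹¹, a¹² = a¹², a¹³ = a¹³, a¹⁴ = a¹⁴, a¹⁵ = a¹⁵, a¹⁶ = a¹⁶, a¹⁷ = e.
So |⟨a⟩| = ord(a) = 17. With |G| = 17, by Lagrange [G : ⟨a⟩] = 17/17 = 1.

Answer: 1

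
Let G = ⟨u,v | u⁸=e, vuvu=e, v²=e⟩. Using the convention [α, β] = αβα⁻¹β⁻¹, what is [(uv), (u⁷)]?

[(uv), (u⁷)] = (uv)·(u⁷)·(uv)⁻¹·(u⁷)⁻¹.
  (uv) · (u⁷) = u²v
  (u²v) · (uv) = u
  u · u = u²

Answer: u²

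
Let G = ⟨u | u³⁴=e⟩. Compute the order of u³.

Compute successive powers until reaching e:
  (u³)¹ = u³, (u³)² = u⁶, (u³)³ = u⁹, (u³)⁴ = u¹², (u³)⁵ = u¹⁵, (u³)⁶ = u¹⁸, (u³)⁷ = u²¹, (u³)⁸ = u²⁴, (u³)⁹ = u²⁷, (u³)¹⁰ = u³⁰, (u³)¹¹ = u³³, (u³)¹² = u², (u³)¹³ = u⁵, (u³)¹⁴ = u⁸, (u³)¹⁵ = u¹¹, (u³)¹⁶ = u¹⁴, (u³)¹⁷ = u¹⁷, (u³)¹⁸ = u²⁰, (u³)¹⁹ = u²³, (u³)²⁰ = u²⁶, (u³)²¹ = u²⁹, (u³)²² = u³², (u³)²³ = u, (u³)²⁴ = u⁴, (u³)²⁵ = u⁷, (u³)²⁶ = u¹⁰, (u³)²⁷ = u¹³, (u³)²⁸ = u¹⁶, (u³)²⁹ = u¹⁹, (u³)³⁰ = u²², (u³)³¹ = u²⁵, (u³)³² = u²⁸, (u³)³³ = u³¹, (u³)³⁴ = e.
The smallest positive k with (u³)ᵏ = e is 34.

Answer: 34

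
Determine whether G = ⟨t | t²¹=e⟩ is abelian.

G has a single generator, so G is cyclic and hence abelian.

Answer: Yes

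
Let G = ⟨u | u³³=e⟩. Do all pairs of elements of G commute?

G has a single generator, so G is cyclic and hence abelian.

Answer: Yes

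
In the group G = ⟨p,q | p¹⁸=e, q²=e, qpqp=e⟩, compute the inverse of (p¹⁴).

The order of (p¹⁴) is 9 (smallest k with (p¹⁴)ᵏ = e), so (p¹⁴)⁻¹ = (p¹⁴)⁸ = p⁴.
Check: (p¹⁴) · (p⁴) → (p¹⁴) · p⁴ = e, giving e as required.

Answer: p⁴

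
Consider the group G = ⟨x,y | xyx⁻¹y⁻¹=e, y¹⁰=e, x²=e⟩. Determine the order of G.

Enumerate words in the generators, reducing via the relations: the distinct elements are
  {e, x, y, xy, y², y³, y⁴, y⁵, y⁶, y⁷, y⁸, y⁹, xy², xy³, xy⁴, xy⁵, xy⁶, xy⁷, xy⁸, xy⁹}.
No further products give new elements, so |G| = 20.

Answer: 20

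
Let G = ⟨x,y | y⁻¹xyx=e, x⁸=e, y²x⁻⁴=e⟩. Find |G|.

Enumerate words in the generators, reducing via the relations: the distinct elements are
  {e, x, y, xy, x², x³, x⁴, x⁵, x⁶, x⁷, x²y, x³y, y⁻¹, xy⁻¹, x²y⁻¹, x³y⁻¹}.
No further products give new elements, so |G| = 16.

Answer: 16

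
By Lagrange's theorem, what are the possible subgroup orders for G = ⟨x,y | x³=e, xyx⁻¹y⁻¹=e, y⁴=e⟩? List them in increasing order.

|G| = 12 = 2² · 3. By Lagrange's theorem the order of any subgroup divides 12; the divisors of 12 are 1, 2, 3, 4, 6, 12.

Answer: 1, 2, 3, 4, 6, 12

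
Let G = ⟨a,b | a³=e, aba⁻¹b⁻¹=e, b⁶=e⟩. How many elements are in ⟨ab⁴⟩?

|⟨ab⁴⟩| equals the order of ab⁴. Compute successive powers until reaching e:
  (ab⁴)¹ = ab⁴, (ab⁴)² = a²b², (ab⁴)³ = e.
The smallest positive k with (ab⁴)ᵏ = e is 3, so |⟨ab⁴⟩| = 3.

Answer: 3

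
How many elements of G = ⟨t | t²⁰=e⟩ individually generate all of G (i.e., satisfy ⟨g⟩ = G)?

G is cyclic of order 20. An element generates G iff its order is 20, and a cyclic group of order 20 has exactly φ(20) = 8 such elements.

Answer: 8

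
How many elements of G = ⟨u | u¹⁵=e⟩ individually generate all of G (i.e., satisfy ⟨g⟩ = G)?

G is cyclic of order 15. An element generates G iff its order is 15, and a cyclic group of order 15 has exactly φ(15) = 8 such elements.

Answer: 8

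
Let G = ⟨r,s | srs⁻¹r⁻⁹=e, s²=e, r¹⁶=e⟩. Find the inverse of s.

The order of s is 2 (smallest k with sᵏ = e), so s⁻¹ = s¹ = s.
Check: s · s → s · s = e, giving e as required.

Answer: s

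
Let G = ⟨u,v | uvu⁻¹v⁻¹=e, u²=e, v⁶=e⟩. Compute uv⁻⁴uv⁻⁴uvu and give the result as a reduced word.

Multiply left to right, reducing at each step:
  u · v⁻⁴ = uv²
  (uv²) · u = v²
  (v²) · v⁻⁴ = v⁴
  (v⁴) · u = uv⁴
  (uv⁴) · v = uv⁵
  (uv⁵) · u = v⁵

Answer: v⁵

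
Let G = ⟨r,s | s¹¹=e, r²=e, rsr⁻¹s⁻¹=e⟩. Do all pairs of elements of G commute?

Each pair of generators commutes: r·s = rs = s·r. Since the generators pairwise commute, every element of G commutes with every other, so G is abelian.

Answer: Yes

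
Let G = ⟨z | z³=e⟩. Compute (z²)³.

Compute successive powers of (z²), reducing at each step:
  (z²)²: (z²) · z² = z
  (z²)³: z · z² = e

Answer: e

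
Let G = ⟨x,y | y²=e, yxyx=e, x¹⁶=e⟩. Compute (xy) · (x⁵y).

Compute (xy) · (x⁵y) by multiplying left to right and reducing via the relations at each step:
  (xy) · x⁵ = x¹²y
  (x¹²y) · y = x¹²

Answer: x¹²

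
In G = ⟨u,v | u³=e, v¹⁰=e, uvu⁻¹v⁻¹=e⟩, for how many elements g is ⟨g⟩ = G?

G is cyclic of order 30. An element generates G iff its order is 30, and a cyclic group of order 30 has exactly φ(30) = 8 such elements.

Answer: 8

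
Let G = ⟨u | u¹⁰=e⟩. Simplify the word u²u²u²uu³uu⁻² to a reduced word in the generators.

Multiply left to right, reducing at each step:
  (u²) · u² = u⁴
  (u⁴) · u² = u⁶
  (u⁶) · u = u⁷
  (u⁷) · u³ = e
  e · u = u
  u · u⁻² = u⁹

Answer: u⁹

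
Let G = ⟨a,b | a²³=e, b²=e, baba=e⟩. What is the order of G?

Enumerate words in the generators, reducing via the relations: the distinct elements are
  {a, b, e, ab, a², a³, a⁴, a⁵, a⁶, a⁷, a⁸, a⁹, a²b, a²², a²¹, a²⁰, a³b, a¹², a¹³, a¹¹, a¹⁰, a¹⁴, a¹⁵, a¹⁶, a¹⁷, a¹⁸, a¹⁹, a⁴b, a⁵b, a⁶b, a⁷b, a⁸b, a⁹b, a²²b, a²¹b, a²⁰b, a¹²b, a¹³b, a¹¹b, a¹⁰b, a¹⁴b, a¹⁵b, a¹⁶b, a¹⁷b, a¹⁸b, a¹⁹b}.
No further products give new elements, so |G| = 46.

Answer: 46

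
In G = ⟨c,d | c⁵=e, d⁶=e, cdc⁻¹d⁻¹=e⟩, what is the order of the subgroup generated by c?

|⟨c⟩| equals the order of c. Compute successive powers until reaching e:
  c¹ = c, c² = c², c³ = c³, c⁴ = c⁴, c⁵ = e.
The smallest positive k with cᵏ = e is 5, so |⟨c⟩| = 5.

Answer: 5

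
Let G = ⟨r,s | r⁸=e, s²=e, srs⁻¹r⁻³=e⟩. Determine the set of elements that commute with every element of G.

An element z ∈ Z(G) iff z commutes with every generator.
For example r⁴ is central: (r⁴)·r = r⁵ = r·(r⁴); (r⁴)·s = r⁴s = s·(r⁴).
Whereas r ∉ Z(G) since r·s = rs ≠ r³s = s·r.
Checking each of the 16 elements this way gives Z(G) = {e, r⁴}, of order 2.

Answer: {e, r⁴}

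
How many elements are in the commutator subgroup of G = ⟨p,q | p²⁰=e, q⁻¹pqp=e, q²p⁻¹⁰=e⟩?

G' = [G, G] is generated by all commutators. The generator-pair commutators are: [p, q] = p².
The subgroup they normally generate is {e, p², p⁴, p⁶, p⁸, p¹⁰, p¹², p¹⁴, p¹⁶, p¹⁸}, of order 10.
Check: |G/G'| = 40/10 = 4 is the order of the abelianisation.

Answer: 10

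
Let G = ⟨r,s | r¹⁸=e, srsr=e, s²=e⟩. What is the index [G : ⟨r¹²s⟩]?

First find ord(r¹²s) by computing successive powers:
  (r¹²s)¹ = r¹²s, (r¹²s)² = e.
So |⟨r¹²s⟩| = ord(r¹²s) = 2. With |G| = 36, by Lagrange [G : ⟨r¹²s⟩] = 36/2 = 18.

Answer: 18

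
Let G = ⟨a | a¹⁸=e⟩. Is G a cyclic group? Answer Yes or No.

|G| = 18. The element a has order 18 (its powers give 18 distinct elements), so ⟨a⟩ = G and G is cyclic.

Answer: Yes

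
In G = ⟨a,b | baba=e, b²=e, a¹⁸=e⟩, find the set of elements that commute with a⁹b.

⟨a⁹b⟩ ⊆ C_G(a⁹b) since powers of a⁹b commute with a⁹b; so |C_G(a⁹b)| ≥ |⟨a⁹b⟩| = 2.
By orbit–stabilizer, |C_G(a⁹b)| = |G| / |conj. class of a⁹b| = 36 / 9 = 4.
The 4 elements commuting with a⁹b are {e, a⁹, b, a⁹b}.

Answer: {e, a⁹, b, a⁹b}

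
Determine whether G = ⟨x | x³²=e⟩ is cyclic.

|G| = 32. The element x has order 32 (its powers give 32 distinct elements), so ⟨x⟩ = G and G is cyclic.

Answer: Yes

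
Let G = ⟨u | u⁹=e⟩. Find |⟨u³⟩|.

|⟨u³⟩| equals the order of u³. Compute successive powers until reaching e:
  (u³)¹ = u³, (u³)² = u⁶, (u³)³ = e.
The smallest positive k with (u³)ᵏ = e is 3, so |⟨u³⟩| = 3.

Answer: 3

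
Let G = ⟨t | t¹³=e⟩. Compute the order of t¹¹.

Compute successive powers until reaching e:
  (t¹¹)¹ = t¹¹, (t¹¹)² = t⁹, (t¹¹)³ = t⁷, (t¹¹)⁴ = t⁵, (t¹¹)⁵ = t³, (t¹¹)⁶ = t, (t¹¹)⁷ = t¹², (t¹¹)⁸ = t¹⁰, (t¹¹)⁹ = t⁸, (t¹¹)¹⁰ = t⁶, (t¹¹)¹¹ = t⁴, (t¹¹)¹² = t², (t¹¹)¹³ = e.
The smallest positive k with (t¹¹)ᵏ = e is 13.

Answer: 13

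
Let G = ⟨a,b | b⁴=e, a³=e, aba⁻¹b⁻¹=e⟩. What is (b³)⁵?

Compute successive powers of (b³), reducing at each step:
  (b³)²: (b³) · b³ = b²
  (b³)³: (b²) · b³ = b
  (b³)⁴: b · b³ = e
  (b³)⁵: e · b³ = b³

Answer: b³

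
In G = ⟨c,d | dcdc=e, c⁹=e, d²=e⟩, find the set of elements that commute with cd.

⟨cd⟩ ⊆ C_G(cd) since powers of cd commute with cd; so |C_G(cd)| ≥ |⟨cd⟩| = 2.
By orbit–stabilizer, |C_G(cd)| = |G| / |conj. class of cd| = 18 / 9 = 2.
The 2 elements commuting with cd are {e, cd}.

Answer: {e, cd}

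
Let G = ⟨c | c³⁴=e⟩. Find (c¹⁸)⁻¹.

The order of (c¹⁸) is 17 (smallest k with (c¹⁸)ᵏ = e), so (c¹⁸)⁻¹ = (c¹⁸)¹⁶ = c¹⁶.
Check: (c¹⁸) · (c¹⁶) → (c¹⁸) · c¹⁶ = e, giving e as required.

Answer: c¹⁶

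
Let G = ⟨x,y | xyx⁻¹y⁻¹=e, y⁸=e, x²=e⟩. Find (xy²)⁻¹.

The order of (xy²) is 4 (smallest k with (xy²)ᵏ = e), so (xy²)⁻¹ = (xy²)³ = xy⁶.
Check: (xy²) · (xy⁶) → (xy²) · x = y²;   (y²) · y⁶ = e, giving e as required.

Answer: xy⁶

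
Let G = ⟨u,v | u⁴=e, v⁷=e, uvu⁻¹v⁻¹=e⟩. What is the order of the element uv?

Compute successive powers until reaching e:
  (uv)¹ = uv, (uv)² = u²v², (uv)³ = u³v³, (uv)⁴ = v⁴, (uv)⁵ = uv⁵, (uv)⁶ = u²v⁶, (uv)⁷ = u³, (uv)⁸ = v, (uv)⁹ = uv², (uv)¹⁰ = u²v³, (uv)¹¹ = u³v⁴, (uv)¹² = v⁵, (uv)¹³ = uv⁶, (uv)¹⁴ = u², (uv)¹⁵ = u³v, (uv)¹⁶ = v², (uv)¹⁷ = uv³, (uv)¹⁸ = u²v⁴, (uv)¹⁹ = u³v⁵, (uv)²⁰ = v⁶, (uv)²¹ = u, (uv)²² = u²v, (uv)²³ = u³v², (uv)²⁴ = v³, (uv)²⁵ = uv⁴, (uv)²⁶ = u²v⁵, (uv)²⁷ = u³v⁶, (uv)²⁸ = e.
The smallest positive k with (uv)ᵏ = e is 28.

Answer: 28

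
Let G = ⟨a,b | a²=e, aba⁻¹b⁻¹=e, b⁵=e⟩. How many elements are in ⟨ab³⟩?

|⟨ab³⟩| equals the order of ab³. Compute successive powers until reaching e:
  (ab³)¹ = ab³, (ab³)² = b, (ab³)³ = ab⁴, (ab³)⁴ = b², (ab³)⁵ = a, (ab³)⁶ = b³, (ab³)⁷ = ab, (ab³)⁸ = b⁴, (ab³)⁹ = ab², (ab³)¹⁰ = e.
The smallest positive k with (ab³)ᵏ = e is 10, so |⟨ab³⟩| = 10.

Answer: 10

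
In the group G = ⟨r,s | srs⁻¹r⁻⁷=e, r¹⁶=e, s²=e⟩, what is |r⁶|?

Compute successive powers until reaching e:
  (r⁶)¹ = r⁶, (r⁶)² = r¹², (r⁶)³ = r², (r⁶)⁴ = r⁸, (r⁶)⁵ = r¹⁴, (r⁶)⁶ = r⁴, (r⁶)⁷ = r¹⁰, (r⁶)⁸ = e.
The smallest positive k with (r⁶)ᵏ = e is 8.

Answer: 8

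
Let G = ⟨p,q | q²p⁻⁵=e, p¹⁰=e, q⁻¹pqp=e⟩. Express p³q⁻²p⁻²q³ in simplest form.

Multiply left to right, reducing at each step:
  (p³) · q⁻² = p⁸
  (p⁸) · p⁻² = p⁶
  (p⁶) · q³ = pq

Answer: pq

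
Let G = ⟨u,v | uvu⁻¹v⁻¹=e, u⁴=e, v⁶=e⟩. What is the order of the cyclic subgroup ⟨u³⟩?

|⟨u³⟩| equals the order of u³. Compute successive powers until reaching e:
  (u³)¹ = u³, (u³)² = u², (u³)³ = u, (u³)⁴ = e.
The smallest positive k with (u³)ᵏ = e is 4, so |⟨u³⟩| = 4.

Answer: 4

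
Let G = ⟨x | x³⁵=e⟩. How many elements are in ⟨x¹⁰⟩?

|⟨x¹⁰⟩| equals the order of x¹⁰. Compute successive powers until reaching e:
  (x¹⁰)¹ = x¹⁰, (x¹⁰)² = x²⁰, (x¹⁰)³ = x³⁰, (x¹⁰)⁴ = x⁵, (x¹⁰)⁵ = x¹⁵, (x¹⁰)⁶ = x²⁵, (x¹⁰)⁷ = e.
The smallest positive k with (x¹⁰)ᵏ = e is 7, so |⟨x¹⁰⟩| = 7.

Answer: 7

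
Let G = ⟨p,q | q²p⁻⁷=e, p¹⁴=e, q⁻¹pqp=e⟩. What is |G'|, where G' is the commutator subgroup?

G' = [G, G] is generated by all commutators. The generator-pair commutators are: [p, q] = p².
The subgroup they normally generate is {e, p², p⁴, p⁶, p⁸, p¹⁰, p¹²}, of order 7.
Check: |G/G'| = 28/7 = 4 is the order of the abelianisation.

Answer: 7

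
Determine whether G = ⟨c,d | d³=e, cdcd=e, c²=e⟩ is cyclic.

Every cyclic group is abelian. But c·d = cd while d·c = cd², so c·d ≠ d·c and G is not abelian. Hence G is not cyclic.

Answer: No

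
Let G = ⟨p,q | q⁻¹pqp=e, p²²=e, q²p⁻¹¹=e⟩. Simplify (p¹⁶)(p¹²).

Compute (p¹⁶) · (p¹²) by multiplying left to right and reducing via the relations at each step:
  (p¹⁶) · p¹² = p⁶

Answer: p⁶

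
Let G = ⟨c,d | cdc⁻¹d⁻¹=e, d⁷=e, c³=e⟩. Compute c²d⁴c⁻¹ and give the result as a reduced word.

Multiply left to right, reducing at each step:
  (c²) · d⁴ = c²d⁴
  (c²d⁴) · c⁻¹ = cd⁴

Answer: cd⁴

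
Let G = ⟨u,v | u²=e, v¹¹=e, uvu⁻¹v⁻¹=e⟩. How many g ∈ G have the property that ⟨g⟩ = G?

G is cyclic of order 22. An element generates G iff its order is 22, and a cyclic group of order 22 has exactly φ(22) = 10 such elements.

Answer: 10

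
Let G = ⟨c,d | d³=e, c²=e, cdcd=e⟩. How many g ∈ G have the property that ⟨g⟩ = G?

⟨g⟩ = G would require ord(g) = |G| = 6, but the maximum element order in G is 3 < 6. So G is not cyclic and no single element generates it: the count is 0.

Answer: 0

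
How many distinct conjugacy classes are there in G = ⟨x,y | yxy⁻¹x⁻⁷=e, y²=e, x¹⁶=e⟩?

The conjugacy classes (representative and size) are:
  [e] (size 1), [x] (size 2), [x¹⁴] (size 2), [x³] (size 2), [x⁴] (size 2), [x¹⁰] (size 2), [x⁸] (size 1), [x⁹] (size 2), [x¹¹] (size 2), [x¹⁰y] (size 8), [xy] (size 8).
Class equation: 1 + 2 + 2 + 2 + 2 + 2 + 1 + 2 + 2 + 8 + 8 = 32 = |G|. So G has 11 conjugacy classes.

Answer: 11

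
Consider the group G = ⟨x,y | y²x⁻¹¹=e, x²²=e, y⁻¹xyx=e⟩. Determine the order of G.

Enumerate words in the generators, reducing via the relations: the distinct elements are
  {e, x, y, xy, x², x³, x⁴, x⁵, x⁶, x⁷, x⁸, x⁹, x²y, x²¹, x²⁰, x³y, x¹², x¹³, x¹¹, x¹⁰, x¹⁴, x¹⁵, x¹⁶, x¹⁷, x¹⁸, x¹⁹, x⁴y, x⁵y, x⁶y, x⁷y, x⁸y, x⁹y, y⁻¹, xy⁻¹, x¹⁰y, x²y⁻¹, x³y⁻¹, x⁴y⁻¹, x⁵y⁻¹, x⁶y⁻¹, x⁷y⁻¹, x⁸y⁻¹, x⁹y⁻¹, x¹⁰y⁻¹}.
No further products give new elements, so |G| = 44.

Answer: 44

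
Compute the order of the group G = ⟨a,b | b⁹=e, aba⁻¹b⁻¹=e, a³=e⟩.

Enumerate words in the generators, reducing via the relations: the distinct elements are
  {a, b, e, ab, a², b², b³, b⁴, b⁵, b⁶, b⁷, b⁸, ab², ab³, ab⁴, ab⁵, ab⁶, ab⁷, ab⁸, a²b, a²b², a²b³, a²b⁴, a²b⁵, a²b⁶, a²b⁷, a²b⁸}.
No further products give new elements, so |G| = 27.

Answer: 27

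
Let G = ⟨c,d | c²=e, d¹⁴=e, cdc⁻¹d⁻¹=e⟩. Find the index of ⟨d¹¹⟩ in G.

First find ord(d¹¹) by computing successive powers:
  (d¹¹)¹ = d¹¹, (d¹¹)² = d⁸, (d¹¹)³ = d⁵, (d¹¹)⁴ = d², (d¹¹)⁵ = d¹³, (d¹¹)⁶ = d¹⁰, (d¹¹)⁷ = d⁷, (d¹¹)⁸ = d⁴, (d¹¹)⁹ = d, (d¹¹)¹⁰ = d¹², (d¹¹)¹¹ = d⁹, (d¹¹)¹² = d⁶, (d¹¹)¹³ = d³, (d¹¹)¹⁴ = e.
So |⟨d¹¹⟩| = ord(d¹¹) = 14. With |G| = 28, by Lagrange [G : ⟨d¹¹⟩] = 28/14 = 2.

Answer: 2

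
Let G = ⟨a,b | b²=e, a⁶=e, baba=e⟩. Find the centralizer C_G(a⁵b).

⟨a⁵b⟩ ⊆ C_G(a⁵b) since powers of a⁵b commute with a⁵b; so |C_G(a⁵b)| ≥ |⟨a⁵b⟩| = 2.
By orbit–stabilizer, |C_G(a⁵b)| = |G| / |conj. class of a⁵b| = 12 / 3 = 4.
The 4 elements commuting with a⁵b are {e, a³, a⁵b, a²b}.

Answer: {e, a³, a⁵b, a²b}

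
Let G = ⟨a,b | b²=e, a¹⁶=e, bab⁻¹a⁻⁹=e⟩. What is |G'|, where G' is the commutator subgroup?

G' = [G, G] is generated by all commutators. The generator-pair commutators are: [a, b] = a⁸.
The subgroup they normally generate is {e, a⁸}, of order 2.
Check: |G/G'| = 32/2 = 16 is the order of the abelianisation.

Answer: 2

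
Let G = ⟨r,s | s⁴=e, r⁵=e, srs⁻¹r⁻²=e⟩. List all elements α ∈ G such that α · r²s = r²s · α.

⟨r²s⟩ ⊆ C_G(r²s) since powers of r²s commute with r²s; so |C_G(r²s)| ≥ |⟨r²s⟩| = 4.
By orbit–stabilizer, |C_G(r²s)| = |G| / |conj. class of r²s| = 20 / 5 = 4.
The 4 elements commuting with r²s are {e, r²s, rs², r⁴s³}.

Answer: {e, r²s, rs², r⁴s³}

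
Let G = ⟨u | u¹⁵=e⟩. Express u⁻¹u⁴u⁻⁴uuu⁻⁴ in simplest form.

Multiply left to right, reducing at each step:
  (u¹⁴) · u⁴ = u³
  (u³) · u⁻⁴ = u¹⁴
  (u¹⁴) · u = e
  e · u = u
  u · u⁻⁴ = u¹²

Answer: u¹²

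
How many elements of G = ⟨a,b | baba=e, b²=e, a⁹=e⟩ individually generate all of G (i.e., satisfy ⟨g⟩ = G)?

⟨g⟩ = G would require ord(g) = |G| = 18, but the maximum element order in G is 9 < 18. So G is not cyclic and no single element generates it: the count is 0.

Answer: 0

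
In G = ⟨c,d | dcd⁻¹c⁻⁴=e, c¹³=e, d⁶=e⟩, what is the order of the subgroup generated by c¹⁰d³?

|⟨c¹⁰d³⟩| equals the order of c¹⁰d³. Compute successive powers until reaching e:
  (c¹⁰d³)¹ = c¹⁰d³, (c¹⁰d³)² = e.
The smallest positive k with (c¹⁰d³)ᵏ = e is 2, so |⟨c¹⁰d³⟩| = 2.

Answer: 2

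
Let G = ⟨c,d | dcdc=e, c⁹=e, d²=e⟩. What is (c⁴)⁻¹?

The order of (c⁴) is 9 (smallest k with (c⁴)ᵏ = e), so (c⁴)⁻¹ = (c⁴)⁸ = c⁵.
Check: (c⁴) · (c⁵) → (c⁴) · c⁵ = e, giving e as required.

Answer: c⁵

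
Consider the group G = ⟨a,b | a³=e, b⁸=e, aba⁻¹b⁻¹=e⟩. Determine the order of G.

Enumerate words in the generators, reducing via the relations: the distinct elements are
  {a, b, e, ab, a², b², b³, b⁴, b⁵, b⁶, b⁷, ab², ab³, ab⁴, ab⁵, ab⁶, ab⁷, a²b, a²b², a²b³, a²b⁴, a²b⁵, a²b⁶, a²b⁷}.
No further products give new elements, so |G| = 24.

Answer: 24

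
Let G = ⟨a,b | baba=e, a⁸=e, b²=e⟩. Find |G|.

Enumerate words in the generators, reducing via the relations: the distinct elements are
  {a, b, e, ab, a², a³, a⁴, a⁵, a⁶, a⁷, a²b, a³b, a⁴b, a⁵b, a⁶b, a⁷b}.
No further products give new elements, so |G| = 16.

Answer: 16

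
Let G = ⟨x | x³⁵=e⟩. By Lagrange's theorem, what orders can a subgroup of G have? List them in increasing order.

|G| = 35 = 5 · 7. By Lagrange's theorem the order of any subgroup divides 35; the divisors of 35 are 1, 5, 7, 35.

Answer: 1, 5, 7, 35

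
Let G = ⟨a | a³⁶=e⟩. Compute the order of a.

Compute successive powers until reaching e:
  a¹ = a, a² = a², a³ = a³, a⁴ = a⁴, a⁵ = a⁵, a⁶ = a⁶, a⁷ = a⁷, a⁸ = a⁸, a⁹ = a⁹, a¹⁰ = a¹⁰, a¹¹ = a¹¹, a¹² = a¹², a¹³ = a¹³, a¹⁴ = a¹⁴, a¹⁵ = a¹⁵, a¹⁶ = a¹⁶, a¹⁷ = a¹⁷, a¹⁸ = a¹⁸, a¹⁹ = a¹⁹, a²⁰ = a²⁰, a²¹ = a²¹, a²² = a²², a²³ = a²³, a²⁴ = a²⁴, a²⁵ = a²⁵, a²⁶ = a²⁶, a²⁷ = a²⁷, a²⁸ = a²⁸, a²⁹ = a²⁹, a³⁰ = a³⁰, a³¹ = a³¹, a³² = a³², a³³ = a³³, a³⁴ = a³⁴, a³⁵ = a³⁵, a³⁶ = e.
The smallest positive k with aᵏ = e is 36.

Answer: 36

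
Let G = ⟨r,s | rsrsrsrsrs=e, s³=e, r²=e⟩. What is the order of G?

Enumerate words in the generators, reducing via the relations: the distinct elements are
  {e, r, s, rs, sr, s², rsr, rs², srs, s²r, rsrs, rs²r, srsr, srs², s²rs, rsrsr, rsrs², rs²rs, srs²r, s²rsr, s²rs², rsrs²r, rs²rsr, rs²rs², srsrs², srs²rs, s²rsrs, s²rs²r, rsrs²rs, rs²rsrs, rs²rs²r, srsrs²r, srs²rsr, srs²rs², s²rsrs², s²rs²rs, rsrs²rsr, rsrs²rs², rs²rsrs², srsrs²rs, srs²rsrs, s²rsrs²r, s²rs²rsr, rsrs²rsrs, rs²rsrs²r, srsrs²rs², srs²rsrs², s²rsrs²rs, s²rs²rsrs, rsrs²rsrs², rs²rsrs²rs, srs²rsrs²r, s²rsrs²rsr, s²rsrs²rs², s²rs²rsrs², rsrs²rsrs²r, rs²rsrs²rsr, rs²rsrs²rs², srs²rsrs²rs, rsrs²rsrs²rs}.
No further products give new elements, so |G| = 60.

Answer: 60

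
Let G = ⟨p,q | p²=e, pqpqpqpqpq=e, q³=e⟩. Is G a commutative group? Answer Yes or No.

p·q = pq but q·p = qp, so p·q ≠ q·p and G is not abelian.

Answer: No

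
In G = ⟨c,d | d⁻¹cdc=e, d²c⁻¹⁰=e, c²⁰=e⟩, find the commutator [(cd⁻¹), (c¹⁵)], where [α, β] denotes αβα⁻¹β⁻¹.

[(cd⁻¹), (c¹⁵)] = (cd⁻¹)·(c¹⁵)·(cd⁻¹)⁻¹·(c¹⁵)⁻¹.
  (cd⁻¹) · (c¹⁵) = c⁶d⁻¹
  (c⁶d⁻¹) · (cd) = c⁵
  (c⁵) · (c⁵) = c¹⁰

Answer: c¹⁰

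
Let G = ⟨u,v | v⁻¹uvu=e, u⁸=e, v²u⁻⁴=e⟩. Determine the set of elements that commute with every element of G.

An element z ∈ Z(G) iff z commutes with every generator.
For example u⁴ is central: (u⁴)·u = u⁵ = u·(u⁴); (u⁴)·v = v⁻¹ = v·(u⁴).
Whereas u ∉ Z(G) since u·v = uv ≠ u³v⁻¹ = v·u.
Checking each of the 16 elements this way gives Z(G) = {e, u⁴}, of order 2.

Answer: {e, u⁴}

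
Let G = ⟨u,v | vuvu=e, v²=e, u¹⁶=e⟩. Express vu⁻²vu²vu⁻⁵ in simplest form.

Multiply left to right, reducing at each step:
  v · u⁻² = u²v
  (u²v) · v = u²
  (u²) · u² = u⁴
  (u⁴) · v = u⁴v
  (u⁴v) · u⁻⁵ = u⁹v

Answer: u⁹v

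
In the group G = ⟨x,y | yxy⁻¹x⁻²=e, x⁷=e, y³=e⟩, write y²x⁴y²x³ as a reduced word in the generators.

Multiply left to right, reducing at each step:
  (y²) · x⁴ = x²y²
  (x²y²) · y² = x²y
  (x²y) · x³ = xy

Answer: xy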